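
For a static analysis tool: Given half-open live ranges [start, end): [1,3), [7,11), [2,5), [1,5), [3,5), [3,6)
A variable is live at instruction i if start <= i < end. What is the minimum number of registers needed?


Live ranges:
  Var0: [1, 3)
  Var1: [7, 11)
  Var2: [2, 5)
  Var3: [1, 5)
  Var4: [3, 5)
  Var5: [3, 6)
Sweep-line events (position, delta, active):
  pos=1 start -> active=1
  pos=1 start -> active=2
  pos=2 start -> active=3
  pos=3 end -> active=2
  pos=3 start -> active=3
  pos=3 start -> active=4
  pos=5 end -> active=3
  pos=5 end -> active=2
  pos=5 end -> active=1
  pos=6 end -> active=0
  pos=7 start -> active=1
  pos=11 end -> active=0
Maximum simultaneous active: 4
Minimum registers needed: 4

4


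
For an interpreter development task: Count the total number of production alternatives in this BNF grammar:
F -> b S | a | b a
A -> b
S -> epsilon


Counting alternatives per rule:
  F: 3 alternative(s)
  A: 1 alternative(s)
  S: 1 alternative(s)
Sum: 3 + 1 + 1 = 5

5


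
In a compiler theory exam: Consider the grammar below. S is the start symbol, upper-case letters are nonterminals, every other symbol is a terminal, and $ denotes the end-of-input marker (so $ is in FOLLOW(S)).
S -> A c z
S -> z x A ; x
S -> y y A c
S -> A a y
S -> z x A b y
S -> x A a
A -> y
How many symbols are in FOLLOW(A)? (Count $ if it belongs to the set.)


S is the start symbol and does not occur in any rule body, so FOLLOW(S) = {$}.
Examining every occurrence of A in a rule body:
  S -> A c z : A is followed by terminal 'c' -> add 'c'
  S -> z x A ; x : A is followed by terminal ';' -> add ';'
  S -> y y A c : A is followed by terminal 'c' -> add 'c' (already in the set)
  S -> A a y : A is followed by terminal 'a' -> add 'a'
  S -> z x A b y : A is followed by terminal 'b' -> add 'b'
  S -> x A a : A is followed by terminal 'a' -> add 'a' (already in the set)
  A -> y : A does not occur in the body -> contributes nothing
FOLLOW(A) = {;, a, b, c}
Count: 4

4


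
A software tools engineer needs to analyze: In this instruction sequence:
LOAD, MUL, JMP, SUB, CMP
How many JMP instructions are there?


Scanning instruction sequence for JMP:
  Position 1: LOAD
  Position 2: MUL
  Position 3: JMP <- MATCH
  Position 4: SUB
  Position 5: CMP
Matches at positions: [3]
Total JMP count: 1

1


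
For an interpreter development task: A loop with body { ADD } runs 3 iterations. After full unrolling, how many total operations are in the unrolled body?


Loop body operations: ADD (1 op per iteration)
Unrolling 3 iterations:
  Iteration 1: ADD (1 ops)
  Iteration 2: ADD (1 ops)
  Iteration 3: ADD (1 ops)
Total: 3 iterations * 1 ops/iter = 3 operations

3


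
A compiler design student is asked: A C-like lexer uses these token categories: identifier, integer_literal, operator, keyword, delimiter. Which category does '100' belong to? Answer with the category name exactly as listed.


Token: '100'
Checking categories:
  identifier: no
  integer_literal: YES
  operator: no
  keyword: no
  delimiter: no
Category: integer_literal

integer_literal


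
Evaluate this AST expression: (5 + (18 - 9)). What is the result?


Expression: (5 + (18 - 9))
Evaluating step by step:
  18 - 9 = 9
  5 + 9 = 14
Result: 14

14


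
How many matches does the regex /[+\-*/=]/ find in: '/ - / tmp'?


Pattern: /[+\-*/=]/ (operators)
Input: '/ - / tmp'
Scanning for matches:
  Match 1: '/'
  Match 2: '-'
  Match 3: '/'
Total matches: 3

3


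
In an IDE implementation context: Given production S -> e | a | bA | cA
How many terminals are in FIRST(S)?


Production: S -> e | a | bA | cA
Examining each alternative for leading terminals:
  S -> e : first terminal = 'e'
  S -> a : first terminal = 'a'
  S -> bA : first terminal = 'b'
  S -> cA : first terminal = 'c'
FIRST(S) = {a, b, c, e}
Count: 4

4


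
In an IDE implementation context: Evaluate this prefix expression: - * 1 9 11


Parsing prefix expression: - * 1 9 11
Step 1: Innermost operation '* 1 9'
  1 * 9 = 9
Step 2: Outer operation '- [9] 11'
  9 - 11 = -2

-2


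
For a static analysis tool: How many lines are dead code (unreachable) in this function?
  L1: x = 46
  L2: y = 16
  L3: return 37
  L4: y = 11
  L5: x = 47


Analyzing control flow:
  L1: reachable (before return)
  L2: reachable (before return)
  L3: reachable (return statement)
  L4: DEAD (after return at L3)
  L5: DEAD (after return at L3)
Return at L3, total lines = 5
Dead lines: L4 through L5
Count: 2

2


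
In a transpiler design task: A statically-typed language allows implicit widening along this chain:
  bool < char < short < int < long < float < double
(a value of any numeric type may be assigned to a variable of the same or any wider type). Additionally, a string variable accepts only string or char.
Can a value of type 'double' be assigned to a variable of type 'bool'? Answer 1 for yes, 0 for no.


Target variable type: bool
Source value type: double
Numeric ranks: double=6, bool=0
Widening allowed iff rank(source) <= rank(target): 6 <= 0? No
Result: 0

0


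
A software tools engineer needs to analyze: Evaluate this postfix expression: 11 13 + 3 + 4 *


Processing tokens left to right:
Push 11, Push 13
Pop 11 and 13, compute 11 + 13 = 24, push 24
Push 3
Pop 24 and 3, compute 24 + 3 = 27, push 27
Push 4
Pop 27 and 4, compute 27 * 4 = 108, push 108
Stack result: 108

108


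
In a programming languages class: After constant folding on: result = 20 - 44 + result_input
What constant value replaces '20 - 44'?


Identifying constant sub-expression:
  Original: result = 20 - 44 + result_input
  20 and 44 are both compile-time constants
  Evaluating: 20 - 44 = -24
  After folding: result = -24 + result_input

-24


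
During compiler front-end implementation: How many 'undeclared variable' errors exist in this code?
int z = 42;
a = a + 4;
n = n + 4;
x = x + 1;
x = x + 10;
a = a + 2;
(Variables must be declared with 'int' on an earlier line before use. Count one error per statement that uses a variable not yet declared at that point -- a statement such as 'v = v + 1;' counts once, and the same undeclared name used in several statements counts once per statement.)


Scanning code line by line:
  Line 1: declare 'z' -> declared = ['z']
  Line 2: use 'a' -> ERROR (undeclared)
  Line 3: use 'n' -> ERROR (undeclared)
  Line 4: use 'x' -> ERROR (undeclared)
  Line 5: use 'x' -> ERROR (undeclared)
  Line 6: use 'a' -> ERROR (undeclared)
Total undeclared variable errors: 5

5


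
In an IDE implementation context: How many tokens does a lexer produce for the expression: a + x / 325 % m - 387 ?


Scanning 'a + x / 325 % m - 387'
Token 1: 'a' -> identifier
Token 2: '+' -> operator
Token 3: 'x' -> identifier
Token 4: '/' -> operator
Token 5: '325' -> integer_literal
Token 6: '%' -> operator
Token 7: 'm' -> identifier
Token 8: '-' -> operator
Token 9: '387' -> integer_literal
Total tokens: 9

9


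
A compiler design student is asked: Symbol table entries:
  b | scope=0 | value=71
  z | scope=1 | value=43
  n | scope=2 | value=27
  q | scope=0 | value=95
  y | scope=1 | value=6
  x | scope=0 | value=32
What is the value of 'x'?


Searching symbol table for 'x':
  b | scope=0 | value=71
  z | scope=1 | value=43
  n | scope=2 | value=27
  q | scope=0 | value=95
  y | scope=1 | value=6
  x | scope=0 | value=32 <- MATCH
Found 'x' at scope 0 with value 32

32


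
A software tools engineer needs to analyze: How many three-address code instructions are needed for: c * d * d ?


Expression: c * d * d
Generating three-address code (respecting * over +/- precedence):
  Instruction 1: t1 = c * d
  Instruction 2: t2 = t1 * d
Total instructions: 2

2


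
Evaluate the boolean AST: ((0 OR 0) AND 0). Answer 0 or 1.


Step 1: Evaluate inner node
  0 OR 0 = 0
Step 2: Evaluate root node
  0 AND 0 = 0

0


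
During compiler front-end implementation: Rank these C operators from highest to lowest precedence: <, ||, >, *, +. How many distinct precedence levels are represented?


Looking up precedence for each operator:
  < -> precedence 4
  || -> precedence 1
  > -> precedence 4
  * -> precedence 6
  + -> precedence 5
Sorted highest to lowest: *, +, <, >, ||
Distinct precedence values: [6, 5, 4, 1]
Number of distinct levels: 4

4


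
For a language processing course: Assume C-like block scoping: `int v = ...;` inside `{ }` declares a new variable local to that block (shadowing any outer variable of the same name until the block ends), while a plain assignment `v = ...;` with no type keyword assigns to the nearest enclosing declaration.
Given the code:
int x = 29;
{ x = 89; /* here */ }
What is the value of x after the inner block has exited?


Analyzing scoping rules:
Outer scope: declares x = 29
Inner block: 'x = 89;' has no type keyword, so it is an assignment to the outer x (no shadowing)
The assignment changed the outer variable itself, so the new value persists after the block -> 89
Result: 89

89


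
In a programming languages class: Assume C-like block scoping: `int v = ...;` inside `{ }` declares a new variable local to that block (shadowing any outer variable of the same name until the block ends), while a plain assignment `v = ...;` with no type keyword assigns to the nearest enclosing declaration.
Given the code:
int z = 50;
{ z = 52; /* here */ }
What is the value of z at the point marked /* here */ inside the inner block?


Analyzing scoping rules:
Outer scope: declares z = 50
Inner block: 'z = 52;' has no type keyword, so it is an assignment to the outer z (no shadowing)
Inside the block, after the assignment -> 52
Result: 52

52


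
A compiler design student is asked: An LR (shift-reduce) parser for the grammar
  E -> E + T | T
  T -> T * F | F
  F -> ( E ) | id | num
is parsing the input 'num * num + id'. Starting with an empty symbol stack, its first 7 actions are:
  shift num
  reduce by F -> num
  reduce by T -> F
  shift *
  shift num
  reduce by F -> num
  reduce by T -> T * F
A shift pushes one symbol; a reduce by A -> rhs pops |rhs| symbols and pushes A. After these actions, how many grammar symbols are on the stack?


Tracking the symbol stack through each action:
  Action 1: shift 'num' : push -> stack = [num] (size 1)
  Action 2: reduce by F -> num : pop 1, push F -> stack = [F] (size 1)
  Action 3: reduce by T -> F : pop 1, push T -> stack = [T] (size 1)
  Action 4: shift '*' : push -> stack = [T, *] (size 2)
  Action 5: shift 'num' : push -> stack = [T, *, num] (size 3)
  Action 6: reduce by F -> num : pop 1, push F -> stack = [T, *, F] (size 3)
  Action 7: reduce by T -> T * F : pop 3, push T -> stack = [T] (size 1)
Final stack size: 1

1


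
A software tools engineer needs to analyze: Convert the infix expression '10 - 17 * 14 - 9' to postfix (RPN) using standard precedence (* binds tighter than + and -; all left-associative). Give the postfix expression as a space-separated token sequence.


Applying the shunting-yard algorithm:
  Operand 10 -> output
  Push '-' onto operator stack -> op-stack: [-]
  Operand 17 -> output
  Push '*' onto operator stack -> op-stack: [-, *]
  Operand 14 -> output
  See '-' (prec 1); top '*' (prec 2) >= it -> pop '*' to output
  See '-' (prec 1); top '-' (prec 1) >= it -> pop '-' to output
  Push '-' onto operator stack -> op-stack: [-]
  Operand 9 -> output
  End of input: pop '-' to output
Postfix result: 10 17 14 * - 9 -

10 17 14 * - 9 -


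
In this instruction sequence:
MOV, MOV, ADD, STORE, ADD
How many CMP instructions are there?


Scanning instruction sequence for CMP:
  Position 1: MOV
  Position 2: MOV
  Position 3: ADD
  Position 4: STORE
  Position 5: ADD
Matches at positions: []
Total CMP count: 0

0


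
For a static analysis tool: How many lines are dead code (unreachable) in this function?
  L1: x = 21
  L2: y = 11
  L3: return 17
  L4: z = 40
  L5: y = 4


Analyzing control flow:
  L1: reachable (before return)
  L2: reachable (before return)
  L3: reachable (return statement)
  L4: DEAD (after return at L3)
  L5: DEAD (after return at L3)
Return at L3, total lines = 5
Dead lines: L4 through L5
Count: 2

2


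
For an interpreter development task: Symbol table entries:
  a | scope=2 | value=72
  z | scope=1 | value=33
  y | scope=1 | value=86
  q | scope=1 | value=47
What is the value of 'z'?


Searching symbol table for 'z':
  a | scope=2 | value=72
  z | scope=1 | value=33 <- MATCH
  y | scope=1 | value=86
  q | scope=1 | value=47
Found 'z' at scope 1 with value 33

33


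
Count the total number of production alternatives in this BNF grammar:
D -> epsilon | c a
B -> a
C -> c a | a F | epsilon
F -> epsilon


Counting alternatives per rule:
  D: 2 alternative(s)
  B: 1 alternative(s)
  C: 3 alternative(s)
  F: 1 alternative(s)
Sum: 2 + 1 + 3 + 1 = 7

7


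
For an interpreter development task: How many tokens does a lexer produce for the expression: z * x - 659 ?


Scanning 'z * x - 659'
Token 1: 'z' -> identifier
Token 2: '*' -> operator
Token 3: 'x' -> identifier
Token 4: '-' -> operator
Token 5: '659' -> integer_literal
Total tokens: 5

5


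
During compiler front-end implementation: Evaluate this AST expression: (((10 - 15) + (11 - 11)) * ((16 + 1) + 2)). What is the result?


Expression: (((10 - 15) + (11 - 11)) * ((16 + 1) + 2))
Evaluating step by step:
  10 - 15 = -5
  11 - 11 = 0
  -5 + 0 = -5
  16 + 1 = 17
  17 + 2 = 19
  -5 * 19 = -95
Result: -95

-95


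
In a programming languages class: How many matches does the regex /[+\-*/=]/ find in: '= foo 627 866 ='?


Pattern: /[+\-*/=]/ (operators)
Input: '= foo 627 866 ='
Scanning for matches:
  Match 1: '='
  Match 2: '='
Total matches: 2

2


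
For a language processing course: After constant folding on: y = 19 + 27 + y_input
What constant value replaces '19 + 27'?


Identifying constant sub-expression:
  Original: y = 19 + 27 + y_input
  19 and 27 are both compile-time constants
  Evaluating: 19 + 27 = 46
  After folding: y = 46 + y_input

46


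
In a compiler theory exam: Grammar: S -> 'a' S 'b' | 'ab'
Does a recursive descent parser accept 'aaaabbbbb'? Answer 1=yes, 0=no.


Grammar accepts strings of the form a^n b^n (n >= 1)
Word: 'aaaabbbbb'
Counting: 4 a's and 5 b's
Check: 4 == 5? No
Mismatch: a-count != b-count
Rejected

0


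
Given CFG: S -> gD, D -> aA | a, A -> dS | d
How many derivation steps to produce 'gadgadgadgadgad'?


Grammar: S -> gD, D -> aA | a, A -> dS | d
Deriving 'gadgadgadgadgad':
Step 1: S -> gD => gD
Step 2: D -> aA => gaA
Step 3: A -> dS => gadS
Step 4: S -> gD => gadgD
Step 5: D -> aA => gadgaA
Step 6: A -> dS => gadgadS
Step 7: S -> gD => gadgadgD
Step 8: D -> aA => gadgadgaA
Step 9: A -> dS => gadgadgadS
Step 10: S -> gD => gadgadgadgD
Step 11: D -> aA => gadgadgadgaA
Step 12: A -> dS => gadgadgadgadS
Step 13: S -> gD => gadgadgadgadgD
Step 14: D -> aA => gadgadgadgadgaA
Step 15: A -> d => gadgadgadgadgad
Total derivation steps: 15

15


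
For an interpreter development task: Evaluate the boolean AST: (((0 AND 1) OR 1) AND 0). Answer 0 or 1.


Step 1: Evaluate inner node
  0 AND 1 = 0
Step 2: Evaluate next node
  0 OR 1 = 1
Step 3: Evaluate root node
  1 AND 0 = 0

0


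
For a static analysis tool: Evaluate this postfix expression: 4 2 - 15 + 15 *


Processing tokens left to right:
Push 4, Push 2
Pop 4 and 2, compute 4 - 2 = 2, push 2
Push 15
Pop 2 and 15, compute 2 + 15 = 17, push 17
Push 15
Pop 17 and 15, compute 17 * 15 = 255, push 255
Stack result: 255

255


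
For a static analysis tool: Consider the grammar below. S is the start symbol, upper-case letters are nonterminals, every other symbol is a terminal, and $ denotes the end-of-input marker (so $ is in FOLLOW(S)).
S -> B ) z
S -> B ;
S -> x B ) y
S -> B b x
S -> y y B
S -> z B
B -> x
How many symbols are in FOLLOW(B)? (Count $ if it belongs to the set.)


S is the start symbol and does not occur in any rule body, so FOLLOW(S) = {$}.
Examining every occurrence of B in a rule body:
  S -> B ) z : B is followed by terminal ')' -> add ')'
  S -> B ; : B is followed by terminal ';' -> add ';'
  S -> x B ) y : B is followed by terminal ')' -> add ')' (already in the set)
  S -> B b x : B is followed by terminal 'b' -> add 'b'
  S -> y y B : B is at the right end -> add FOLLOW(S) = {$}
  S -> z B : B is at the right end -> add FOLLOW(S) = {$} (already in the set)
  B -> x : B does not occur in the body -> contributes nothing
FOLLOW(B) = {), ;, b, $}
Count: 4

4


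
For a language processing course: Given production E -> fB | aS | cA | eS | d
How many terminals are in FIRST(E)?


Production: E -> fB | aS | cA | eS | d
Examining each alternative for leading terminals:
  E -> fB : first terminal = 'f'
  E -> aS : first terminal = 'a'
  E -> cA : first terminal = 'c'
  E -> eS : first terminal = 'e'
  E -> d : first terminal = 'd'
FIRST(E) = {a, c, d, e, f}
Count: 5

5


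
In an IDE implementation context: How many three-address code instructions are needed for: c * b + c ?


Expression: c * b + c
Generating three-address code (respecting * over +/- precedence):
  Instruction 1: t1 = c * b
  Instruction 2: t2 = t1 + c
Total instructions: 2

2


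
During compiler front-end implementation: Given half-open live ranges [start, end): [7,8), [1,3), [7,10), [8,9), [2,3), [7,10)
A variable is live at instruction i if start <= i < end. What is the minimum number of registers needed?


Live ranges:
  Var0: [7, 8)
  Var1: [1, 3)
  Var2: [7, 10)
  Var3: [8, 9)
  Var4: [2, 3)
  Var5: [7, 10)
Sweep-line events (position, delta, active):
  pos=1 start -> active=1
  pos=2 start -> active=2
  pos=3 end -> active=1
  pos=3 end -> active=0
  pos=7 start -> active=1
  pos=7 start -> active=2
  pos=7 start -> active=3
  pos=8 end -> active=2
  pos=8 start -> active=3
  pos=9 end -> active=2
  pos=10 end -> active=1
  pos=10 end -> active=0
Maximum simultaneous active: 3
Minimum registers needed: 3

3


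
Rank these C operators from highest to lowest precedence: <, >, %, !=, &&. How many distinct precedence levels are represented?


Looking up precedence for each operator:
  < -> precedence 4
  > -> precedence 4
  % -> precedence 6
  != -> precedence 3
  && -> precedence 2
Sorted highest to lowest: %, <, >, !=, &&
Distinct precedence values: [6, 4, 3, 2]
Number of distinct levels: 4

4


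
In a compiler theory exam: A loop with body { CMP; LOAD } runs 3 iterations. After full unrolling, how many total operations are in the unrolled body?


Loop body operations: CMP, LOAD (2 ops per iteration)
Unrolling 3 iterations:
  Iteration 1: CMP, LOAD (2 ops)
  Iteration 2: CMP, LOAD (2 ops)
  Iteration 3: CMP, LOAD (2 ops)
Total: 3 iterations * 2 ops/iter = 6 operations

6


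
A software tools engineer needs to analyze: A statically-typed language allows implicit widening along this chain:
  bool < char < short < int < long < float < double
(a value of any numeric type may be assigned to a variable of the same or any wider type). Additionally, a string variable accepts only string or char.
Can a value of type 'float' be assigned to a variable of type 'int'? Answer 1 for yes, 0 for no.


Target variable type: int
Source value type: float
Numeric ranks: float=5, int=3
Widening allowed iff rank(source) <= rank(target): 5 <= 3? No
Result: 0

0


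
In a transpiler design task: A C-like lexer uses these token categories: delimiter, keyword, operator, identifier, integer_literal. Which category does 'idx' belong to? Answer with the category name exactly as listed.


Token: 'idx'
Checking categories:
  identifier: YES
  integer_literal: no
  operator: no
  keyword: no
  delimiter: no
Category: identifier

identifier


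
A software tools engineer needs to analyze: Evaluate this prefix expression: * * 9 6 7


Parsing prefix expression: * * 9 6 7
Step 1: Innermost operation '* 9 6'
  9 * 6 = 54
Step 2: Outer operation '* [54] 7'
  54 * 7 = 378

378


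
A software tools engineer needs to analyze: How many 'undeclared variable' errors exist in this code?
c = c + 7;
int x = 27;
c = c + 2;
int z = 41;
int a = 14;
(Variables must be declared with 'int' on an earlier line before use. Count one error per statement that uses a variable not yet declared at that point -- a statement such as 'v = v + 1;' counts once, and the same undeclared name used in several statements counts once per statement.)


Scanning code line by line:
  Line 1: use 'c' -> ERROR (undeclared)
  Line 2: declare 'x' -> declared = ['x']
  Line 3: use 'c' -> ERROR (undeclared)
  Line 4: declare 'z' -> declared = ['x', 'z']
  Line 5: declare 'a' -> declared = ['a', 'x', 'z']
Total undeclared variable errors: 2

2


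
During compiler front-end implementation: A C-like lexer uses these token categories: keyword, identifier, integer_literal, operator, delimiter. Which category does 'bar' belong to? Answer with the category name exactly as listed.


Token: 'bar'
Checking categories:
  identifier: YES
  integer_literal: no
  operator: no
  keyword: no
  delimiter: no
Category: identifier

identifier


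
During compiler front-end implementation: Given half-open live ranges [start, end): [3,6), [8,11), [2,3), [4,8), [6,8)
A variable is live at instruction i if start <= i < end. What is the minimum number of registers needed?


Live ranges:
  Var0: [3, 6)
  Var1: [8, 11)
  Var2: [2, 3)
  Var3: [4, 8)
  Var4: [6, 8)
Sweep-line events (position, delta, active):
  pos=2 start -> active=1
  pos=3 end -> active=0
  pos=3 start -> active=1
  pos=4 start -> active=2
  pos=6 end -> active=1
  pos=6 start -> active=2
  pos=8 end -> active=1
  pos=8 end -> active=0
  pos=8 start -> active=1
  pos=11 end -> active=0
Maximum simultaneous active: 2
Minimum registers needed: 2

2


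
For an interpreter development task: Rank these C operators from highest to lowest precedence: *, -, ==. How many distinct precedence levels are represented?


Looking up precedence for each operator:
  * -> precedence 6
  - -> precedence 5
  == -> precedence 3
Sorted highest to lowest: *, -, ==
Distinct precedence values: [6, 5, 3]
Number of distinct levels: 3

3


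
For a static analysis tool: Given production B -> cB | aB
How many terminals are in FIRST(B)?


Production: B -> cB | aB
Examining each alternative for leading terminals:
  B -> cB : first terminal = 'c'
  B -> aB : first terminal = 'a'
FIRST(B) = {a, c}
Count: 2

2


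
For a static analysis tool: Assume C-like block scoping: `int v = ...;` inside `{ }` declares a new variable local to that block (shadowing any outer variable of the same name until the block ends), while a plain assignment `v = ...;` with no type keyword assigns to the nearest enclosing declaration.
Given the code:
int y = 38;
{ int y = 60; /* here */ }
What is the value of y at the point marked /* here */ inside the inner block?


Analyzing scoping rules:
Outer scope: declares y = 38
Inner block: 'int y = 60;' declares a NEW y that shadows the outer one
Inside the block the inner declaration is in scope -> 60
Result: 60

60


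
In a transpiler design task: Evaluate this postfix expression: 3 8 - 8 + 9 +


Processing tokens left to right:
Push 3, Push 8
Pop 3 and 8, compute 3 - 8 = -5, push -5
Push 8
Pop -5 and 8, compute -5 + 8 = 3, push 3
Push 9
Pop 3 and 9, compute 3 + 9 = 12, push 12
Stack result: 12

12


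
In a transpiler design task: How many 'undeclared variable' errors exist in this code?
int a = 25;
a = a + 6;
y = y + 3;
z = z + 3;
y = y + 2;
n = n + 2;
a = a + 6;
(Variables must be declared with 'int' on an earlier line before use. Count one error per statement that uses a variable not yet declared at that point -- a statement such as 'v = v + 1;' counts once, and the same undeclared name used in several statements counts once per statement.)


Scanning code line by line:
  Line 1: declare 'a' -> declared = ['a']
  Line 2: use 'a' -> OK (declared)
  Line 3: use 'y' -> ERROR (undeclared)
  Line 4: use 'z' -> ERROR (undeclared)
  Line 5: use 'y' -> ERROR (undeclared)
  Line 6: use 'n' -> ERROR (undeclared)
  Line 7: use 'a' -> OK (declared)
Total undeclared variable errors: 4

4


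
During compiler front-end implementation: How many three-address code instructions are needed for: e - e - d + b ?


Expression: e - e - d + b
Generating three-address code (respecting * over +/- precedence):
  Instruction 1: t1 = e - e
  Instruction 2: t2 = t1 - d
  Instruction 3: t3 = t2 + b
Total instructions: 3

3


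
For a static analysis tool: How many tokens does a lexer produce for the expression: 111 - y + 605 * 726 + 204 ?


Scanning '111 - y + 605 * 726 + 204'
Token 1: '111' -> integer_literal
Token 2: '-' -> operator
Token 3: 'y' -> identifier
Token 4: '+' -> operator
Token 5: '605' -> integer_literal
Token 6: '*' -> operator
Token 7: '726' -> integer_literal
Token 8: '+' -> operator
Token 9: '204' -> integer_literal
Total tokens: 9

9


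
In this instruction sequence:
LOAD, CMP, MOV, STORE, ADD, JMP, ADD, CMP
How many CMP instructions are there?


Scanning instruction sequence for CMP:
  Position 1: LOAD
  Position 2: CMP <- MATCH
  Position 3: MOV
  Position 4: STORE
  Position 5: ADD
  Position 6: JMP
  Position 7: ADD
  Position 8: CMP <- MATCH
Matches at positions: [2, 8]
Total CMP count: 2

2


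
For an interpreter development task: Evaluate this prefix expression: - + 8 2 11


Parsing prefix expression: - + 8 2 11
Step 1: Innermost operation '+ 8 2'
  8 + 2 = 10
Step 2: Outer operation '- [10] 11'
  10 - 11 = -1

-1


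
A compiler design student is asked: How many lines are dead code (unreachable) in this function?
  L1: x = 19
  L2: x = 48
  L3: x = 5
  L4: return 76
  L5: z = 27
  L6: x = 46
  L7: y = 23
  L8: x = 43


Analyzing control flow:
  L1: reachable (before return)
  L2: reachable (before return)
  L3: reachable (before return)
  L4: reachable (return statement)
  L5: DEAD (after return at L4)
  L6: DEAD (after return at L4)
  L7: DEAD (after return at L4)
  L8: DEAD (after return at L4)
Return at L4, total lines = 8
Dead lines: L5 through L8
Count: 4

4


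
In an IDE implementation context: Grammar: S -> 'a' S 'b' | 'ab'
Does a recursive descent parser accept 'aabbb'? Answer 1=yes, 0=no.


Grammar accepts strings of the form a^n b^n (n >= 1)
Word: 'aabbb'
Counting: 2 a's and 3 b's
Check: 2 == 3? No
Mismatch: a-count != b-count
Rejected

0


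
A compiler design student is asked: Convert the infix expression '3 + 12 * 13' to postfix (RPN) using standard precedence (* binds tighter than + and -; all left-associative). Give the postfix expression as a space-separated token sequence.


Applying the shunting-yard algorithm:
  Operand 3 -> output
  Push '+' onto operator stack -> op-stack: [+]
  Operand 12 -> output
  Push '*' onto operator stack -> op-stack: [+, *]
  Operand 13 -> output
  End of input: pop '*' to output
  End of input: pop '+' to output
Postfix result: 3 12 13 * +

3 12 13 * +


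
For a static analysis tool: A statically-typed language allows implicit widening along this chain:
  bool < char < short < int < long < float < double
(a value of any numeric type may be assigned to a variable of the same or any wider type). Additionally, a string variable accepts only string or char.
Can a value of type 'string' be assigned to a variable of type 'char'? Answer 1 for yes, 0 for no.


Target variable type: char
Source value type: string
Rule: string cannot widen to any numeric type
Result: 0

0


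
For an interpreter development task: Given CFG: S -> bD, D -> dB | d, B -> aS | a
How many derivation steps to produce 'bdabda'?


Grammar: S -> bD, D -> dB | d, B -> aS | a
Deriving 'bdabda':
Step 1: S -> bD => bD
Step 2: D -> dB => bdB
Step 3: B -> aS => bdaS
Step 4: S -> bD => bdabD
Step 5: D -> dB => bdabdB
Step 6: B -> a => bdabda
Total derivation steps: 6

6


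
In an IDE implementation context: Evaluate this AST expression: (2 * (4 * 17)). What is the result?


Expression: (2 * (4 * 17))
Evaluating step by step:
  4 * 17 = 68
  2 * 68 = 136
Result: 136

136


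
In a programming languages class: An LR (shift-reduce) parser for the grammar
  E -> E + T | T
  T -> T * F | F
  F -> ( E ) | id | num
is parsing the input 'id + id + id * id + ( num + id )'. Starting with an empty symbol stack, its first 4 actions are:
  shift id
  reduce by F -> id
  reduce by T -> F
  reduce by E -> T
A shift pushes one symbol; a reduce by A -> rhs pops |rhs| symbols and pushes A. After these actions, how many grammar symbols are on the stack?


Tracking the symbol stack through each action:
  Action 1: shift 'id' : push -> stack = [id] (size 1)
  Action 2: reduce by F -> id : pop 1, push F -> stack = [F] (size 1)
  Action 3: reduce by T -> F : pop 1, push T -> stack = [T] (size 1)
  Action 4: reduce by E -> T : pop 1, push E -> stack = [E] (size 1)
Final stack size: 1

1


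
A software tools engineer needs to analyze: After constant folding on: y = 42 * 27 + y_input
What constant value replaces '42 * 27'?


Identifying constant sub-expression:
  Original: y = 42 * 27 + y_input
  42 and 27 are both compile-time constants
  Evaluating: 42 * 27 = 1134
  After folding: y = 1134 + y_input

1134


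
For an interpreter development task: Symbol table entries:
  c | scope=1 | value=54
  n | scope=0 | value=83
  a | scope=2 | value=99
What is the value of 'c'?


Searching symbol table for 'c':
  c | scope=1 | value=54 <- MATCH
  n | scope=0 | value=83
  a | scope=2 | value=99
Found 'c' at scope 1 with value 54

54


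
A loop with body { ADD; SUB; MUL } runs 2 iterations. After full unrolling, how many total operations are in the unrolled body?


Loop body operations: ADD, SUB, MUL (3 ops per iteration)
Unrolling 2 iterations:
  Iteration 1: ADD, SUB, MUL (3 ops)
  Iteration 2: ADD, SUB, MUL (3 ops)
Total: 2 iterations * 3 ops/iter = 6 operations

6


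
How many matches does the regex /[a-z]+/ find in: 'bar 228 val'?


Pattern: /[a-z]+/ (identifiers)
Input: 'bar 228 val'
Scanning for matches:
  Match 1: 'bar'
  Match 2: 'val'
Total matches: 2

2


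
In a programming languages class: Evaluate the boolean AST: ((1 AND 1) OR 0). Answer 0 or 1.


Step 1: Evaluate inner node
  1 AND 1 = 1
Step 2: Evaluate root node
  1 OR 0 = 1

1


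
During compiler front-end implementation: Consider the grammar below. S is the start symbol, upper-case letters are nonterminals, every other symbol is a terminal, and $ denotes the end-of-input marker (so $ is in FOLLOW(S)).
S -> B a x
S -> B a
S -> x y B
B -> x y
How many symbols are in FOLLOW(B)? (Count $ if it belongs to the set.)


S is the start symbol and does not occur in any rule body, so FOLLOW(S) = {$}.
Examining every occurrence of B in a rule body:
  S -> B a x : B is followed by terminal 'a' -> add 'a'
  S -> B a : B is followed by terminal 'a' -> add 'a' (already in the set)
  S -> x y B : B is at the right end -> add FOLLOW(S) = {$}
  B -> x y : B does not occur in the body -> contributes nothing
FOLLOW(B) = {a, $}
Count: 2

2


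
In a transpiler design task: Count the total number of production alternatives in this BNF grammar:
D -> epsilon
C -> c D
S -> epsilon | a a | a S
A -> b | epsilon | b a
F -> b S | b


Counting alternatives per rule:
  D: 1 alternative(s)
  C: 1 alternative(s)
  S: 3 alternative(s)
  A: 3 alternative(s)
  F: 2 alternative(s)
Sum: 1 + 1 + 3 + 3 + 2 = 10

10


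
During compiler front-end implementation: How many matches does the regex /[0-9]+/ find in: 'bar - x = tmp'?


Pattern: /[0-9]+/ (int literals)
Input: 'bar - x = tmp'
Scanning for matches:
Total matches: 0

0


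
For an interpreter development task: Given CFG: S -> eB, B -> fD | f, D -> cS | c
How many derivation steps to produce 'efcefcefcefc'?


Grammar: S -> eB, B -> fD | f, D -> cS | c
Deriving 'efcefcefcefc':
Step 1: S -> eB => eB
Step 2: B -> fD => efD
Step 3: D -> cS => efcS
Step 4: S -> eB => efceB
Step 5: B -> fD => efcefD
Step 6: D -> cS => efcefcS
Step 7: S -> eB => efcefceB
Step 8: B -> fD => efcefcefD
Step 9: D -> cS => efcefcefcS
Step 10: S -> eB => efcefcefceB
Step 11: B -> fD => efcefcefcefD
Step 12: D -> c => efcefcefcefc
Total derivation steps: 12

12


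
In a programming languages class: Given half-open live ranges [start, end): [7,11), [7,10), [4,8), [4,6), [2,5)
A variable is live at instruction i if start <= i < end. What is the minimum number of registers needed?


Live ranges:
  Var0: [7, 11)
  Var1: [7, 10)
  Var2: [4, 8)
  Var3: [4, 6)
  Var4: [2, 5)
Sweep-line events (position, delta, active):
  pos=2 start -> active=1
  pos=4 start -> active=2
  pos=4 start -> active=3
  pos=5 end -> active=2
  pos=6 end -> active=1
  pos=7 start -> active=2
  pos=7 start -> active=3
  pos=8 end -> active=2
  pos=10 end -> active=1
  pos=11 end -> active=0
Maximum simultaneous active: 3
Minimum registers needed: 3

3


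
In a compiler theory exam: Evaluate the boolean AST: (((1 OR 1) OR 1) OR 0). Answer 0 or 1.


Step 1: Evaluate inner node
  1 OR 1 = 1
Step 2: Evaluate next node
  1 OR 1 = 1
Step 3: Evaluate root node
  1 OR 0 = 1

1


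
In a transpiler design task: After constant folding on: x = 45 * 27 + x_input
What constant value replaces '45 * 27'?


Identifying constant sub-expression:
  Original: x = 45 * 27 + x_input
  45 and 27 are both compile-time constants
  Evaluating: 45 * 27 = 1215
  After folding: x = 1215 + x_input

1215


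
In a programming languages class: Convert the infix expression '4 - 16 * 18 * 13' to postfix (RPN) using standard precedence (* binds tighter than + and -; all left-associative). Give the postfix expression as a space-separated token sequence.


Applying the shunting-yard algorithm:
  Operand 4 -> output
  Push '-' onto operator stack -> op-stack: [-]
  Operand 16 -> output
  Push '*' onto operator stack -> op-stack: [-, *]
  Operand 18 -> output
  See '*' (prec 2); top '*' (prec 2) >= it -> pop '*' to output
  Push '*' onto operator stack -> op-stack: [-, *]
  Operand 13 -> output
  End of input: pop '*' to output
  End of input: pop '-' to output
Postfix result: 4 16 18 * 13 * -

4 16 18 * 13 * -


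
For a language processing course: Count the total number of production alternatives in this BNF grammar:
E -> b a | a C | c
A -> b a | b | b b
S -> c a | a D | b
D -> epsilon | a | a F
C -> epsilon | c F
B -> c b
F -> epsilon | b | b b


Counting alternatives per rule:
  E: 3 alternative(s)
  A: 3 alternative(s)
  S: 3 alternative(s)
  D: 3 alternative(s)
  C: 2 alternative(s)
  B: 1 alternative(s)
  F: 3 alternative(s)
Sum: 3 + 3 + 3 + 3 + 2 + 1 + 3 = 18

18


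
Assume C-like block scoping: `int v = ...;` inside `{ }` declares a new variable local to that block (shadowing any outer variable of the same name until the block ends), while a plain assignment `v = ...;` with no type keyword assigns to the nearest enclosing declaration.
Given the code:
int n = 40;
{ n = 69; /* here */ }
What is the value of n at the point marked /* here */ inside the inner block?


Analyzing scoping rules:
Outer scope: declares n = 40
Inner block: 'n = 69;' has no type keyword, so it is an assignment to the outer n (no shadowing)
Inside the block, after the assignment -> 69
Result: 69

69


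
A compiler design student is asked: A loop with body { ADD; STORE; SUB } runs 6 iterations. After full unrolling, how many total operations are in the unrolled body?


Loop body operations: ADD, STORE, SUB (3 ops per iteration)
Unrolling 6 iterations:
  Iteration 1: ADD, STORE, SUB (3 ops)
  Iteration 2: ADD, STORE, SUB (3 ops)
  Iteration 3: ADD, STORE, SUB (3 ops)
  Iteration 4: ADD, STORE, SUB (3 ops)
  Iteration 5: ADD, STORE, SUB (3 ops)
  Iteration 6: ADD, STORE, SUB (3 ops)
Total: 6 iterations * 3 ops/iter = 18 operations

18


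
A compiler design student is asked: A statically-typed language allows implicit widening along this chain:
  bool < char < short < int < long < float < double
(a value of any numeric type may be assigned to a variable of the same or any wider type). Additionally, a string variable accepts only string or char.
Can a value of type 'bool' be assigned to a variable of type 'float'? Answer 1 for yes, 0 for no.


Target variable type: float
Source value type: bool
Numeric ranks: bool=0, float=5
Widening allowed iff rank(source) <= rank(target): 0 <= 5? Yes
Result: 1

1


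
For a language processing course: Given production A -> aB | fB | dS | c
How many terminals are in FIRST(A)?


Production: A -> aB | fB | dS | c
Examining each alternative for leading terminals:
  A -> aB : first terminal = 'a'
  A -> fB : first terminal = 'f'
  A -> dS : first terminal = 'd'
  A -> c : first terminal = 'c'
FIRST(A) = {a, c, d, f}
Count: 4

4


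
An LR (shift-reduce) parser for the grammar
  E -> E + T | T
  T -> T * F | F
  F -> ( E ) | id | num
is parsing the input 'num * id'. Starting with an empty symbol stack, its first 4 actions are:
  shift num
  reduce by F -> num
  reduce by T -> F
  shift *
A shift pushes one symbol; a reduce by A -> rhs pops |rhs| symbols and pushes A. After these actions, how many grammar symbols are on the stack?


Tracking the symbol stack through each action:
  Action 1: shift 'num' : push -> stack = [num] (size 1)
  Action 2: reduce by F -> num : pop 1, push F -> stack = [F] (size 1)
  Action 3: reduce by T -> F : pop 1, push T -> stack = [T] (size 1)
  Action 4: shift '*' : push -> stack = [T, *] (size 2)
Final stack size: 2

2


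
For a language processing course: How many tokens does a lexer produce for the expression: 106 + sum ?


Scanning '106 + sum'
Token 1: '106' -> integer_literal
Token 2: '+' -> operator
Token 3: 'sum' -> identifier
Total tokens: 3

3


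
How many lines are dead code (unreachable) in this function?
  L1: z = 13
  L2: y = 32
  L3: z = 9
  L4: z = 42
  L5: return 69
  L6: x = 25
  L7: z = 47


Analyzing control flow:
  L1: reachable (before return)
  L2: reachable (before return)
  L3: reachable (before return)
  L4: reachable (before return)
  L5: reachable (return statement)
  L6: DEAD (after return at L5)
  L7: DEAD (after return at L5)
Return at L5, total lines = 7
Dead lines: L6 through L7
Count: 2

2


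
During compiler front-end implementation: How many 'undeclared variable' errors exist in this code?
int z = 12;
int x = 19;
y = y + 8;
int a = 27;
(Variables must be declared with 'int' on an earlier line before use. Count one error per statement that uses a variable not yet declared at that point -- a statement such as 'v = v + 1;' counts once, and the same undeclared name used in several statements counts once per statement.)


Scanning code line by line:
  Line 1: declare 'z' -> declared = ['z']
  Line 2: declare 'x' -> declared = ['x', 'z']
  Line 3: use 'y' -> ERROR (undeclared)
  Line 4: declare 'a' -> declared = ['a', 'x', 'z']
Total undeclared variable errors: 1

1


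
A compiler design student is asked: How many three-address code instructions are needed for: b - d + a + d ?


Expression: b - d + a + d
Generating three-address code (respecting * over +/- precedence):
  Instruction 1: t1 = b - d
  Instruction 2: t2 = t1 + a
  Instruction 3: t3 = t2 + d
Total instructions: 3

3


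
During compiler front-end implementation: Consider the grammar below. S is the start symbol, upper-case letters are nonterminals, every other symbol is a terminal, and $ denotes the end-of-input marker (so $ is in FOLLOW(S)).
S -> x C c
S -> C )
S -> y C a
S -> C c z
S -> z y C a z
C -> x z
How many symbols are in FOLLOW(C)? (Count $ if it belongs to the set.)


S is the start symbol and does not occur in any rule body, so FOLLOW(S) = {$}.
Examining every occurrence of C in a rule body:
  S -> x C c : C is followed by terminal 'c' -> add 'c'
  S -> C ) : C is followed by terminal ')' -> add ')'
  S -> y C a : C is followed by terminal 'a' -> add 'a'
  S -> C c z : C is followed by terminal 'c' -> add 'c' (already in the set)
  S -> z y C a z : C is followed by terminal 'a' -> add 'a' (already in the set)
  C -> x z : C does not occur in the body -> contributes nothing
FOLLOW(C) = {), a, c}
Count: 3

3


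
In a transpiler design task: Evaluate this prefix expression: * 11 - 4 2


Parsing prefix expression: * 11 - 4 2
Step 1: Innermost operation '- 4 2'
  4 - 2 = 2
Step 2: Outer operation '* 11 [2]'
  11 * 2 = 22

22
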